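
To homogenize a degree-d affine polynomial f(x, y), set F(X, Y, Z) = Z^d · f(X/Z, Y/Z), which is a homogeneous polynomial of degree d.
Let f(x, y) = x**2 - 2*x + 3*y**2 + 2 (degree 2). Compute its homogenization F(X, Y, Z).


F(X, Y, Z) = X**2 - 2*X*Z + 3*Y**2 + 2*Z**2

deg(f) = 2.
Substitute x = X/Z, y = Y/Z into f, then multiply by Z^2.
  monomial 1·x^2·y^0 ↦ 1·X^2·Y^0·Z^0.
  monomial -2·x^1·y^0 ↦ -2·X^1·Y^0·Z^1.
  monomial 3·x^0·y^2 ↦ 3·X^0·Y^2·Z^0.
  monomial 2·x^0·y^0 ↦ 2·X^0·Y^0·Z^2.
Collecting: F(X, Y, Z) = X**2 - 2*X*Z + 3*Y**2 + 2*Z**2.


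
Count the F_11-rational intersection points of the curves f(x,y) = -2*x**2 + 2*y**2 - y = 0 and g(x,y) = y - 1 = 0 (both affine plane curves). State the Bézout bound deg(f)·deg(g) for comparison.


Common zeros: ∅; count = 0; Bézout bound = 2.

deg(f) = 2, deg(g) = 1, so Bézout bound = 2.
Scan x ∈ F_11. For each x, list the y ∈ F_11 with f(x, y) ≡ 0 and those with g(x, y) ≡ 0 (mod 11); the common zeros in that column are the intersection.
  x = 0: f ≡ 0 at y ∈ {0, 6}; g ≡ 0 at y ∈ {1}; common: ∅.
  x = 1: f ≡ 0 at y ∈ ∅; g ≡ 0 at y ∈ {1}; common: ∅.
  x = 2: f ≡ 0 at y ∈ ∅; g ≡ 0 at y ∈ {1}; common: ∅.
  x = 3: f ≡ 0 at y ∈ ∅; g ≡ 0 at y ∈ {1}; common: ∅.
  x = 4: f ≡ 0 at y ∈ {8, 9}; g ≡ 0 at y ∈ {1}; common: ∅.
  x = 5: f ≡ 0 at y ∈ {2, 4}; g ≡ 0 at y ∈ {1}; common: ∅.
  x = 6: f ≡ 0 at y ∈ {2, 4}; g ≡ 0 at y ∈ {1}; common: ∅.
  x = 7: f ≡ 0 at y ∈ {8, 9}; g ≡ 0 at y ∈ {1}; common: ∅.
  x = 8: f ≡ 0 at y ∈ ∅; g ≡ 0 at y ∈ {1}; common: ∅.
  x = 9: f ≡ 0 at y ∈ ∅; g ≡ 0 at y ∈ {1}; common: ∅.
  x = 10: f ≡ 0 at y ∈ ∅; g ≡ 0 at y ∈ {1}; common: ∅.
Collecting: common zeros = ∅, so the count is 0.
Comparison with the Bézout bound: 0 ≤ 2 = deg(f)·deg(g), as expected for curves with no common component (the affine F_11-count falls short of the bound because intersections may lie at infinity, over extension fields, or carry multiplicity).


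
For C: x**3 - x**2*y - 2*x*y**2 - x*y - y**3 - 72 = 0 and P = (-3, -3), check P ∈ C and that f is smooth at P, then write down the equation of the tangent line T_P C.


Tangent line at P: -6*x - 69*y - 225 = 0.

Step 1: f(-3, -3) = 0, so P lies on C.
Step 2: partial derivatives
  f_x(x, y) = 3*x**2 - 2*x*y - 2*y**2 - y, f_y(x, y) = -x**2 - 4*x*y - x - 3*y**2.
  f_x(P) = -6, f_y(P) = -69 (gradient nonzero, so P is smooth).
Step 3: tangent line at P: -6·(x − -3) + -69·(y − -3) = 0.
Expanding: -6*x - 69*y - 225 = 0.


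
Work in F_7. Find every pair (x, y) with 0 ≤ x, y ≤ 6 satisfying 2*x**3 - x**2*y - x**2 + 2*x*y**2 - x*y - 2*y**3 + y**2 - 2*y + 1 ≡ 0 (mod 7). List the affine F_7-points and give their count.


Affine F_7-points: {(0, 4), (2, 6), (4, 1), (5, 1), (5, 3), (5, 5), (6, 1), (6, 4), (6, 5)}; count = 9.

For each of the 49 pairs (x, y) ∈ F_7², evaluate f(x, y) mod 7. Record the zeros.
  x = 0: [0↦1, 1↦5, 2↦6, 3↦6, 4↦0, 5↦4, 6↦6]  zeros at y ∈ {4}
  x = 1: [0↦2, 1↦6, 2↦4, 3↦5, 4↦4, 5↦3, 6↦4]  zeros at y ∈ ∅
  x = 2: [0↦6, 1↦1, 2↦1, 3↦1, 4↦3, 5↦2, 6↦0]  zeros at y ∈ {6}
  x = 3: [0↦4, 1↦2, 2↦2, 3↦6, 4↦2, 5↦6, 6↦6]  zeros at y ∈ ∅
  x = 4: [0↦1, 1↦0, 2↦5, 3↦4, 4↦6, 5↦6, 6↦6]  zeros at y ∈ {1}
  x = 5: [0↦2, 1↦0, 2↦1, 3↦0, 4↦6, 5↦0, 6↦5]  zeros at y ∈ {1, 3, 5}
  x = 6: [0↦5, 1↦0, 2↦2, 3↦6, 4↦0, 5↦0, 6↦1]  zeros at y ∈ {1, 4, 5}
Collecting zeros: affine points = {(0, 4), (2, 6), (4, 1), (5, 1), (5, 3), (5, 5), (6, 1), (6, 4), (6, 5)}.
Total count |C(F_7)_aff| = 9.


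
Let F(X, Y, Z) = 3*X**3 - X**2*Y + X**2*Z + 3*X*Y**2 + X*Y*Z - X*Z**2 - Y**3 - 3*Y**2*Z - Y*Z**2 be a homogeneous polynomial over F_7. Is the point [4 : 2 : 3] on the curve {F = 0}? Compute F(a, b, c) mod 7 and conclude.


F(4,2,3) ≡ 0 (mod 7); P is on the curve.

Evaluate F(4, 2, 3) term-by-term (mod 7).
  3*X**3 ↦ 3·64·1·1 = 192
  -X**2*Y ↦ -1·16·2·1 = -32
  X**2*Z ↦ 1·16·1·3 = 48
  3*X*Y**2 ↦ 3·4·4·1 = 48
  X*Y*Z ↦ 1·4·2·3 = 24
  -X*Z**2 ↦ -1·4·1·9 = -36
  -Y**3 ↦ -1·1·8·1 = -8
  -3*Y**2*Z ↦ -3·1·4·3 = -36
  -Y*Z**2 ↦ -1·1·2·9 = -18
Sum: F(4, 2, 3) = (192) + (-32) + (48) + (48) + (24) + (-36) + (-8) + (-36) + (-18) = 182.
Reducing mod 7: 182 ≡ 0 (mod 7).
Since F(a, b, c) ≡ 0 (mod 7), P lies on the curve.


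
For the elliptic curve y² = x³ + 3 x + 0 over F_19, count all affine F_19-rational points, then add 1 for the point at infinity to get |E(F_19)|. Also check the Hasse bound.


Affine points = {(0, 0), (1, 2), (1, 17), (3, 6), (3, 13), (4, 0), (5, 8), (5, 11), (6, 5), (6, 14), (8, 2), (8, 17), (10, 2), (10, 17), (12, 4), (12, 15), (15, 0), (17, 9), (17, 10)}; affine count = 19; |E(F_19)| = 20.

Discriminant check: Δ ∝ 4a³ + 27b² = 4·3³ + 27·0² = 4·27 + 27·0 ≡ 13 (mod 19). Nonzero ⇒ E is nonsingular.
For each x ∈ F_19, compute rhs = x³ + 3·x + 0 mod 19, then count y ∈ F_19 with y² ≡ rhs.
  x = 0: rhs = 0, matching y values: 0 (1 points).
  x = 1: rhs = 4, matching y values: 2, 17 (2 points).
  x = 2: rhs = 14, matching y values: none (0 points).
  x = 3: rhs = 17, matching y values: 6, 13 (2 points).
  x = 4: rhs = 0, matching y values: 0 (1 points).
  x = 5: rhs = 7, matching y values: 8, 11 (2 points).
  x = 6: rhs = 6, matching y values: 5, 14 (2 points).
  x = 7: rhs = 3, matching y values: none (0 points).
  x = 8: rhs = 4, matching y values: 2, 17 (2 points).
  x = 9: rhs = 15, matching y values: none (0 points).
  x = 10: rhs = 4, matching y values: 2, 17 (2 points).
  x = 11: rhs = 15, matching y values: none (0 points).
  x = 12: rhs = 16, matching y values: 4, 15 (2 points).
  x = 13: rhs = 13, matching y values: none (0 points).
  x = 14: rhs = 12, matching y values: none (0 points).
  x = 15: rhs = 0, matching y values: 0 (1 points).
  x = 16: rhs = 2, matching y values: none (0 points).
  x = 17: rhs = 5, matching y values: 9, 10 (2 points).
  x = 18: rhs = 15, matching y values: none (0 points).
Total affine count: 19.
Full point count |E(F_19)| = 19 + 1 = 20.
Hasse bound: |20 − (19+1)| = |0| = 0 ≤ 2√19 ≈ 8.7178 ✓.


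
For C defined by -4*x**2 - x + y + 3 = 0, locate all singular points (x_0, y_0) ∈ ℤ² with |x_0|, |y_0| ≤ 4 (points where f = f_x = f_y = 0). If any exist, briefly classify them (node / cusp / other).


No singular points in the scanned grid; C is smooth there.

Compute partial derivatives:
  f_x = -8*x - 1.
  f_y = 1.
f_y = 1 is a nonzero constant, so f_y never vanishes: no point (x, y) can satisfy f = f_x = f_y = 0. In particular no (x, y) ∈ {−4, ..., 4}² is singular; the curve is smooth.


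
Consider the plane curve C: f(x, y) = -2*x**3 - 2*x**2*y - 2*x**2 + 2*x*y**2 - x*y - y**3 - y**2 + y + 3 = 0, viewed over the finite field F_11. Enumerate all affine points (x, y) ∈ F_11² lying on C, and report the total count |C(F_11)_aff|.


Affine F_11-points: {(5, 0), (6, 3), (7, 0), (9, 0), (9, 1), (9, 5)}; count = 6.

For each of the 121 pairs (x, y) ∈ F_11², evaluate f(x, y) mod 11. Record the zeros.
  x = 0: [0↦3, 1↦2, 2↦4, 3↦3, 4↦4, 5↦1, 6↦10, 7↦3, 8↦7, 9↦5, 10↦2]  zeros at y ∈ ∅
  x = 1: [0↦10, 1↦8, 2↦2, 3↦8, 4↦9, 5↦10, 6↦5, 7↦10, 8↦8, 9↦4, 10↦3]  zeros at y ∈ ∅
  x = 2: [0↦1, 1↦5, 2↦9, 3↦7, 4↦4, 5↦5, 6↦4, 7↦6, 8↦5, 9↦6, 10↦3]  zeros at y ∈ ∅
  x = 3: [0↦8, 1↦3, 2↦2, 3↦10, 4↦10, 5↦7, 6↦6, 7↦1, 8↦8, 9↦10, 10↦1]  zeros at y ∈ ∅
  x = 4: [0↦8, 1↦1, 2↦2, 3↦5, 4↦4, 5↦4, 6↦10, 7↦5, 8↦5, 9↦4, 10↦7]  zeros at y ∈ ∅
  x = 5: [0↦0, 1↦9, 2↦8, 3↦2, 4↦7, 5↦6, 6↦4, 7↦6, 8↦6, 9↦9, 10↦9]  zeros at y ∈ {0}
  x = 6: [0↦5, 1↦4, 2↦8, 3↦0, 4↦7, 5↦1, 6↦9, 7↦3, 8↦10, 9↦2, 10↦6]  zeros at y ∈ {3}
  x = 7: [0↦0, 1↦7, 2↦1, 3↦9, 4↦3, 5↦10, 6↦2, 7↦6, 8↦5, 9↦4, 10↦8]  zeros at y ∈ {0}
  x = 8: [0↦6, 1↦6, 2↦8, 3↦6, 4↦5, 5↦10, 6↦4, 7↦3, 8↦1, 9↦3, 10↦3]  zeros at y ∈ ∅
  x = 9: [0↦0, 1↦0, 2↦6, 3↦1, 4↦1, 5↦0, 6↦3, 7↦4, 8↦8, 9↦9, 10↦1]  zeros at y ∈ {0, 1, 5}
  x = 10: [0↦3, 1↦10, 2↦5, 3↦4, 4↦1, 5↦1, 6↦9, 7↦8, 8↦3, 9↦10, 10↦1]  zeros at y ∈ ∅
Collecting zeros: affine points = {(5, 0), (6, 3), (7, 0), (9, 0), (9, 1), (9, 5)}.
Total count |C(F_11)_aff| = 6.


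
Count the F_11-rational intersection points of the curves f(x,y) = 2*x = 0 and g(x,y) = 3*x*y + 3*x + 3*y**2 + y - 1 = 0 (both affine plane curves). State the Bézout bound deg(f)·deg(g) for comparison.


Common zeros: ∅; count = 0; Bézout bound = 2.

deg(f) = 1, deg(g) = 2, so Bézout bound = 2.
Scan x ∈ F_11. For each x, list the y ∈ F_11 with f(x, y) ≡ 0 and those with g(x, y) ≡ 0 (mod 11); the common zeros in that column are the intersection.
  x = 0: f ≡ 0 at y ∈ {0, 1, 2, 3, 4, 5, 6, 7, 8, 9, 10}; g ≡ 0 at y ∈ ∅; common: ∅.
  x = 1: f ≡ 0 at y ∈ ∅; g ≡ 0 at y ∈ {2, 4}; common: ∅.
  x = 2: f ≡ 0 at y ∈ ∅; g ≡ 0 at y ∈ {8}; common: ∅.
  x = 3: f ≡ 0 at y ∈ ∅; g ≡ 0 at y ∈ {6, 9}; common: ∅.
  x = 4: f ≡ 0 at y ∈ ∅; g ≡ 0 at y ∈ {0, 3}; common: ∅.
  x = 5: f ≡ 0 at y ∈ ∅; g ≡ 0 at y ∈ {1}; common: ∅.
  x = 6: f ≡ 0 at y ∈ ∅; g ≡ 0 at y ∈ {5, 7}; common: ∅.
  x = 7: f ≡ 0 at y ∈ ∅; g ≡ 0 at y ∈ ∅; common: ∅.
  x = 8: f ≡ 0 at y ∈ ∅; g ≡ 0 at y ∈ ∅; common: ∅.
  x = 9: f ≡ 0 at y ∈ ∅; g ≡ 0 at y ∈ ∅; common: ∅.
  x = 10: f ≡ 0 at y ∈ ∅; g ≡ 0 at y ∈ ∅; common: ∅.
Collecting: common zeros = ∅, so the count is 0.
Comparison with the Bézout bound: 0 ≤ 2 = deg(f)·deg(g), as expected for curves with no common component (the affine F_11-count falls short of the bound because intersections may lie at infinity, over extension fields, or carry multiplicity).


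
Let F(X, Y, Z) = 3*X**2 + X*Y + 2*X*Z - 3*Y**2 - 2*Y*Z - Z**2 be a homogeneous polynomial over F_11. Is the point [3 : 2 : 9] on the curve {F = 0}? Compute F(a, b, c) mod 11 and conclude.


F(3,2,9) ≡ 2 (mod 11); P is NOT on the curve.

Evaluate F(3, 2, 9) term-by-term (mod 11).
  3*X**2 ↦ 3·9·1·1 = 27
  X*Y ↦ 1·3·2·1 = 6
  2*X*Z ↦ 2·3·1·9 = 54
  -3*Y**2 ↦ -3·1·4·1 = -12
  -2*Y*Z ↦ -2·1·2·9 = -36
  -Z**2 ↦ -1·1·1·81 = -81
Sum: F(3, 2, 9) = (27) + (6) + (54) + (-12) + (-36) + (-81) = -42.
Reducing mod 11: -42 ≡ 2 (mod 11).
Since F(a, b, c) ≡ 2 ≠ 0 (mod 11), P does NOT lie on the curve.


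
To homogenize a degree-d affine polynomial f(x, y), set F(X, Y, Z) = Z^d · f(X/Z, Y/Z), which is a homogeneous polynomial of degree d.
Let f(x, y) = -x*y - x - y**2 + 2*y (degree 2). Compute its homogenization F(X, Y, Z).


F(X, Y, Z) = -X*Y - X*Z - Y**2 + 2*Y*Z

deg(f) = 2.
Substitute x = X/Z, y = Y/Z into f, then multiply by Z^2.
  monomial -1·x^1·y^1 ↦ -1·X^1·Y^1·Z^0.
  monomial -1·x^1·y^0 ↦ -1·X^1·Y^0·Z^1.
  monomial -1·x^0·y^2 ↦ -1·X^0·Y^2·Z^0.
  monomial 2·x^0·y^1 ↦ 2·X^0·Y^1·Z^1.
Collecting: F(X, Y, Z) = -X*Y - X*Z - Y**2 + 2*Y*Z.


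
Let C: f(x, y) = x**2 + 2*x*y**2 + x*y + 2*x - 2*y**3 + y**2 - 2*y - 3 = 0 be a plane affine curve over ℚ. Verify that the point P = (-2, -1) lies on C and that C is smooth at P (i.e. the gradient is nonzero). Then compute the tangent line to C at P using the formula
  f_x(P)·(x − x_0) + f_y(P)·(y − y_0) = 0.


Tangent line at P: -x - 4*y - 6 = 0.

Step 1: f(-2, -1) = 0, so P lies on C.
Step 2: partial derivatives
  f_x(x, y) = 2*x + 2*y**2 + y + 2, f_y(x, y) = 4*x*y + x - 6*y**2 + 2*y - 2.
  f_x(P) = -1, f_y(P) = -4 (gradient nonzero, so P is smooth).
Step 3: tangent line at P: -1·(x − -2) + -4·(y − -1) = 0.
Expanding: -x - 4*y - 6 = 0.


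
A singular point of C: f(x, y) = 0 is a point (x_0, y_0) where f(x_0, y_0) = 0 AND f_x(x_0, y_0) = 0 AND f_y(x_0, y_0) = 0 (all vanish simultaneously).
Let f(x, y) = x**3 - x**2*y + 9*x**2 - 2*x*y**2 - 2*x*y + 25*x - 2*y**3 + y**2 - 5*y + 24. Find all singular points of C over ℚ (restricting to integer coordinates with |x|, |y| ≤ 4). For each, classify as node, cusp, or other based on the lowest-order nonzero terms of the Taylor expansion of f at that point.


Singular points: {(-3, 1)}; classification: node.

Compute partial derivatives:
  f_x = 3*x**2 - 2*x*y + 18*x - 2*y**2 - 2*y + 25.
  f_y = -x**2 - 4*x*y - 2*x - 6*y**2 + 2*y - 5.
Scan x_0 ∈ {−4, ..., 4}. For each x_0, f_y(x_0, y) is a polynomial in y; find its integer roots y ∈ {−4, ..., 4}, then test f_x and f at those candidates.
  x = -4: f_y(-4, y) = -6*y**2 + 18*y - 13; no integer root y with |y| ≤ 4.
  x = -3: f_y(-3, y) = -6*y**2 + 14*y - 8; vanishes at y ∈ {1}. (-3, 1): f_x = 0, f = 0 — SINGULAR.
  x = -2: f_y(-2, y) = -6*y**2 + 10*y - 5; no integer root y with |y| ≤ 4.
  x = -1: f_y(-1, y) = -6*y**2 + 6*y - 4; no integer root y with |y| ≤ 4.
  x = 0: f_y(0, y) = -6*y**2 + 2*y - 5; no integer root y with |y| ≤ 4.
  x = 1: f_y(1, y) = -6*y**2 - 2*y - 8; no integer root y with |y| ≤ 4.
  x = 2: f_y(2, y) = -6*y**2 - 6*y - 13; no integer root y with |y| ≤ 4.
  x = 3: f_y(3, y) = -6*y**2 - 10*y - 20; no integer root y with |y| ≤ 4.
  x = 4: f_y(4, y) = -6*y**2 - 14*y - 29; no integer root y with |y| ≤ 4.
Only singular point on the grid: (-3, 1).
Classify: substitute x = -3 + u, y = 1 + v and expand: f = u**3 - u**2*v - u**2 - 2*u*v**2 - 2*v**3 + v**2.
No constant or linear terms (consistent with a singular point). Quadratic part: -u**2 + v**2. Cubic part: u**3 - u**2*v - 2*u*v**2 - 2*v**3.
The quadratic part v**2 - u**2 = (v − u)(v + u) splits into two distinct linear factors, so there are two distinct tangent lines y − 1 = ±(x − -3) — this is a node (ordinary double point).
Classification: node.


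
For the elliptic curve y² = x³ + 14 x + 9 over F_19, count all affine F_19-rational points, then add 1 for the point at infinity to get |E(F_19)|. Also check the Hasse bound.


Affine points = {(0, 3), (0, 16), (1, 9), (1, 10), (2, 8), (2, 11), (6, 9), (6, 10), (8, 5), (8, 14), (9, 3), (9, 16), (10, 3), (10, 16), (12, 9), (12, 10), (14, 2), (14, 17), (16, 4), (16, 15), (17, 7), (17, 12)}; affine count = 22; |E(F_19)| = 23.

Discriminant check: Δ ∝ 4a³ + 27b² = 4·14³ + 27·9² = 4·2744 + 27·81 ≡ 15 (mod 19). Nonzero ⇒ E is nonsingular.
For each x ∈ F_19, compute rhs = x³ + 14·x + 9 mod 19, then count y ∈ F_19 with y² ≡ rhs.
  x = 0: rhs = 9, matching y values: 3, 16 (2 points).
  x = 1: rhs = 5, matching y values: 9, 10 (2 points).
  x = 2: rhs = 7, matching y values: 8, 11 (2 points).
  x = 3: rhs = 2, matching y values: none (0 points).
  x = 4: rhs = 15, matching y values: none (0 points).
  x = 5: rhs = 14, matching y values: none (0 points).
  x = 6: rhs = 5, matching y values: 9, 10 (2 points).
  x = 7: rhs = 13, matching y values: none (0 points).
  x = 8: rhs = 6, matching y values: 5, 14 (2 points).
  x = 9: rhs = 9, matching y values: 3, 16 (2 points).
  x = 10: rhs = 9, matching y values: 3, 16 (2 points).
  x = 11: rhs = 12, matching y values: none (0 points).
  x = 12: rhs = 5, matching y values: 9, 10 (2 points).
  x = 13: rhs = 13, matching y values: none (0 points).
  x = 14: rhs = 4, matching y values: 2, 17 (2 points).
  x = 15: rhs = 3, matching y values: none (0 points).
  x = 16: rhs = 16, matching y values: 4, 15 (2 points).
  x = 17: rhs = 11, matching y values: 7, 12 (2 points).
  x = 18: rhs = 13, matching y values: none (0 points).
Total affine count: 22.
Full point count |E(F_19)| = 22 + 1 = 23.
Hasse bound: |23 − (19+1)| = |3| = 3 ≤ 2√19 ≈ 8.7178 ✓.


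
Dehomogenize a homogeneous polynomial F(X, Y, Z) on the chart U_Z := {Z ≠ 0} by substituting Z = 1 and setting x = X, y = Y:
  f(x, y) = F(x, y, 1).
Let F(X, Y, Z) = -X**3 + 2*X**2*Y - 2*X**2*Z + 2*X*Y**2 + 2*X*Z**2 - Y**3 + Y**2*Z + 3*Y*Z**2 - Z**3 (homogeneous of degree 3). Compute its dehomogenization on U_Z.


f(x, y) = -x**3 + 2*x**2*y - 2*x**2 + 2*x*y**2 + 2*x - y**3 + y**2 + 3*y - 1

On U_Z we set Z = 1. Each monomial c·X^i·Y^j·Z^k in F becomes c·x^i·y^j·1^k = c·x^i·y^j.
Substituting Z = 1: F(X, Y, 1) = -x**3 + 2*x**2*y - 2*x**2 + 2*x*y**2 + 2*x - y**3 + y**2 + 3*y - 1.
Note: deg(f) ≤ deg(F) = 3; strict inequality happens when F is divisible by Z (lost terms).


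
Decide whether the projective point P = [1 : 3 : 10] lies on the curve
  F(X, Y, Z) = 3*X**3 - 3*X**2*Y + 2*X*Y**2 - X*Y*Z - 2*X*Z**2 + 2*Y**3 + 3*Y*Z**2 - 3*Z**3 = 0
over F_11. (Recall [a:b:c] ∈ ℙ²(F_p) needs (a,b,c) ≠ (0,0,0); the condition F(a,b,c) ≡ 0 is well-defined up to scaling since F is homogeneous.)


F(1,3,10) ≡ 2 (mod 11); P is NOT on the curve.

Evaluate F(1, 3, 10) term-by-term (mod 11).
  3*X**3 ↦ 3·1·1·1 = 3
  -3*X**2*Y ↦ -3·1·3·1 = -9
  2*X*Y**2 ↦ 2·1·9·1 = 18
  -X*Y*Z ↦ -1·1·3·10 = -30
  -2*X*Z**2 ↦ -2·1·1·100 = -200
  2*Y**3 ↦ 2·1·27·1 = 54
  3*Y*Z**2 ↦ 3·1·3·100 = 900
  -3*Z**3 ↦ -3·1·1·1000 = -3000
Sum: F(1, 3, 10) = (3) + (-9) + (18) + (-30) + (-200) + (54) + (900) + (-3000) = -2264.
Reducing mod 11: -2264 ≡ 2 (mod 11).
Since F(a, b, c) ≡ 2 ≠ 0 (mod 11), P does NOT lie on the curve.


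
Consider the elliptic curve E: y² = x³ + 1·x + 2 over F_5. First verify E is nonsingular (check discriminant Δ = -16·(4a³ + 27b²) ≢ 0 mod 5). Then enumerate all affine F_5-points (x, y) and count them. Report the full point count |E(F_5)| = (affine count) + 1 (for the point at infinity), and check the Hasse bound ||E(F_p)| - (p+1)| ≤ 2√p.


Affine points = {(1, 2), (1, 3), (4, 0)}; affine count = 3; |E(F_5)| = 4.

Discriminant check: Δ ∝ 4a³ + 27b² = 4·1³ + 27·2² = 4·1 + 27·4 ≡ 2 (mod 5). Nonzero ⇒ E is nonsingular.
For each x ∈ F_5, compute rhs = x³ + 1·x + 2 mod 5, then count y ∈ F_5 with y² ≡ rhs.
  x = 0: rhs = 2, matching y values: none (0 points).
  x = 1: rhs = 4, matching y values: 2, 3 (2 points).
  x = 2: rhs = 2, matching y values: none (0 points).
  x = 3: rhs = 2, matching y values: none (0 points).
  x = 4: rhs = 0, matching y values: 0 (1 points).
Total affine count: 3.
Full point count |E(F_5)| = 3 + 1 = 4.
Hasse bound: |4 − (5+1)| = |-2| = 2 ≤ 2√5 ≈ 4.4721 ✓.


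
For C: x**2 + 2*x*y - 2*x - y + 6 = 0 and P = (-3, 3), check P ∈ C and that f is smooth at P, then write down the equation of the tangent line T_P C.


Tangent line at P: -2*x - 7*y + 15 = 0.

Step 1: f(-3, 3) = 0, so P lies on C.
Step 2: partial derivatives
  f_x(x, y) = 2*x + 2*y - 2, f_y(x, y) = 2*x - 1.
  f_x(P) = -2, f_y(P) = -7 (gradient nonzero, so P is smooth).
Step 3: tangent line at P: -2·(x − -3) + -7·(y − 3) = 0.
Expanding: -2*x - 7*y + 15 = 0.


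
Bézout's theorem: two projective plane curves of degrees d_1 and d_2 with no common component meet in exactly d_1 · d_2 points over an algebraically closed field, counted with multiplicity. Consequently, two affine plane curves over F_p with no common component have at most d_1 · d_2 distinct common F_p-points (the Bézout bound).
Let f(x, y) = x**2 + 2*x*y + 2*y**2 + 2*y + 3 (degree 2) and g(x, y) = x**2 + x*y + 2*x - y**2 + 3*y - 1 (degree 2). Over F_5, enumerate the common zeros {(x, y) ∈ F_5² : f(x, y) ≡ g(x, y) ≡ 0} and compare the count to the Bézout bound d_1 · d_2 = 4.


Common zeros: {(1, 1)}; count = 1; Bézout bound = 4.

deg(f) = 2, deg(g) = 2, so Bézout bound = 4.
Scan x ∈ F_5. For each x, list the y ∈ F_5 with f(x, y) ≡ 0 and those with g(x, y) ≡ 0 (mod 5); the common zeros in that column are the intersection.
  x = 0: f ≡ 0 at y ∈ {2}; g ≡ 0 at y ∈ {4}; common: ∅.
  x = 1: f ≡ 0 at y ∈ {1, 2}; g ≡ 0 at y ∈ {1, 3}; common: {1}.
  x = 2: f ≡ 0 at y ∈ {1}; g ≡ 0 at y ∈ ∅; common: ∅.
  x = 3: f ≡ 0 at y ∈ ∅; g ≡ 0 at y ∈ ∅; common: ∅.
  x = 4: f ≡ 0 at y ∈ ∅; g ≡ 0 at y ∈ {3, 4}; common: ∅.
Collecting: common zeros = {(1, 1)}, so the count is 1.
Comparison with the Bézout bound: 1 ≤ 4 = deg(f)·deg(g), as expected for curves with no common component (the affine F_5-count falls short of the bound because intersections may lie at infinity, over extension fields, or carry multiplicity).


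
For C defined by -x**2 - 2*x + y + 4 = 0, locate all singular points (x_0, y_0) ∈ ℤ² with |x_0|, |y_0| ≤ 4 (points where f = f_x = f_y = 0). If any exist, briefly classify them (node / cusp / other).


No singular points in the scanned grid; C is smooth there.

Compute partial derivatives:
  f_x = -2*x - 2.
  f_y = 1.
f_y = 1 is a nonzero constant, so f_y never vanishes: no point (x, y) can satisfy f = f_x = f_y = 0. In particular no (x, y) ∈ {−4, ..., 4}² is singular; the curve is smooth.


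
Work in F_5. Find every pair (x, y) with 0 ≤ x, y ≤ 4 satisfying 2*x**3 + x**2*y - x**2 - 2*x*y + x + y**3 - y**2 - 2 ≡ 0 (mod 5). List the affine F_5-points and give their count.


Affine F_5-points: {(1, 0), (1, 3), (2, 3), (2, 4)}; count = 4.

For each of the 25 pairs (x, y) ∈ F_5², evaluate f(x, y) mod 5. Record the zeros.
  x = 0: [0↦3, 1↦3, 2↦2, 3↦1, 4↦1]  zeros at y ∈ ∅
  x = 1: [0↦0, 1↦4, 2↦2, 3↦0, 4↦4]  zeros at y ∈ {0, 3}
  x = 2: [0↦2, 1↦2, 2↦1, 3↦0, 4↦0]  zeros at y ∈ {3, 4}
  x = 3: [0↦1, 1↦4, 2↦1, 3↦3, 4↦1]  zeros at y ∈ ∅
  x = 4: [0↦4, 1↦2, 2↦4, 3↦1, 4↦4]  zeros at y ∈ ∅
Collecting zeros: affine points = {(1, 0), (1, 3), (2, 3), (2, 4)}.
Total count |C(F_5)_aff| = 4.


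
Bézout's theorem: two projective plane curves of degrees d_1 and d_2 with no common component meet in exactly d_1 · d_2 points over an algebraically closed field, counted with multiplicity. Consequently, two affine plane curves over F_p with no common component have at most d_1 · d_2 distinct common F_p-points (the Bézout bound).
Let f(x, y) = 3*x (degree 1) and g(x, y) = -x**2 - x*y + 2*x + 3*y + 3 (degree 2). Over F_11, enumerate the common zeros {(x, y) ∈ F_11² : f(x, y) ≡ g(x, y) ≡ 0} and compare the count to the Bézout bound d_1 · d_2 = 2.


Common zeros: {(0, 10)}; count = 1; Bézout bound = 2.

deg(f) = 1, deg(g) = 2, so Bézout bound = 2.
Scan x ∈ F_11. For each x, list the y ∈ F_11 with f(x, y) ≡ 0 and those with g(x, y) ≡ 0 (mod 11); the common zeros in that column are the intersection.
  x = 0: f ≡ 0 at y ∈ {0, 1, 2, 3, 4, 5, 6, 7, 8, 9, 10}; g ≡ 0 at y ∈ {10}; common: {10}.
  x = 1: f ≡ 0 at y ∈ ∅; g ≡ 0 at y ∈ {9}; common: ∅.
  x = 2: f ≡ 0 at y ∈ ∅; g ≡ 0 at y ∈ {8}; common: ∅.
  x = 3: f ≡ 0 at y ∈ ∅; g ≡ 0 at y ∈ {0, 1, 2, 3, 4, 5, 6, 7, 8, 9, 10}; common: ∅.
  x = 4: f ≡ 0 at y ∈ ∅; g ≡ 0 at y ∈ {6}; common: ∅.
  x = 5: f ≡ 0 at y ∈ ∅; g ≡ 0 at y ∈ {5}; common: ∅.
  x = 6: f ≡ 0 at y ∈ ∅; g ≡ 0 at y ∈ {4}; common: ∅.
  x = 7: f ≡ 0 at y ∈ ∅; g ≡ 0 at y ∈ {3}; common: ∅.
  x = 8: f ≡ 0 at y ∈ ∅; g ≡ 0 at y ∈ {2}; common: ∅.
  x = 9: f ≡ 0 at y ∈ ∅; g ≡ 0 at y ∈ {1}; common: ∅.
  x = 10: f ≡ 0 at y ∈ ∅; g ≡ 0 at y ∈ {0}; common: ∅.
Collecting: common zeros = {(0, 10)}, so the count is 1.
Comparison with the Bézout bound: 1 ≤ 2 = deg(f)·deg(g), as expected for curves with no common component (the affine F_11-count falls short of the bound because intersections may lie at infinity, over extension fields, or carry multiplicity).


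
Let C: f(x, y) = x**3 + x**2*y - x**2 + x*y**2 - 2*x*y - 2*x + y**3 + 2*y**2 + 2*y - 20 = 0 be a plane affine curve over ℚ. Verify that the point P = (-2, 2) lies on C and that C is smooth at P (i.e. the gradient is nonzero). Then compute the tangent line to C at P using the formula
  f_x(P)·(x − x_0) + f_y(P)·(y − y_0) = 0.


Tangent line at P: 6*x + 22*y - 32 = 0.

Step 1: f(-2, 2) = 0, so P lies on C.
Step 2: partial derivatives
  f_x(x, y) = 3*x**2 + 2*x*y - 2*x + y**2 - 2*y - 2, f_y(x, y) = x**2 + 2*x*y - 2*x + 3*y**2 + 4*y + 2.
  f_x(P) = 6, f_y(P) = 22 (gradient nonzero, so P is smooth).
Step 3: tangent line at P: 6·(x − -2) + 22·(y − 2) = 0.
Expanding: 6*x + 22*y - 32 = 0.


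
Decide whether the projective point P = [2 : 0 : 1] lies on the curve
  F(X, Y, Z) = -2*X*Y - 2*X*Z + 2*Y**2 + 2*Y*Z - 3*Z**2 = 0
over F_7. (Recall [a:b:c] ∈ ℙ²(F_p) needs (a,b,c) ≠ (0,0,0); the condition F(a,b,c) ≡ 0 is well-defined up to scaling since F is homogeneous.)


F(2,0,1) ≡ 0 (mod 7); P is on the curve.

Evaluate F(2, 0, 1) term-by-term (mod 7).
  -2*X*Y ↦ -2·2·0·1 = 0
  -2*X*Z ↦ -2·2·1·1 = -4
  2*Y**2 ↦ 2·1·0·1 = 0
  2*Y*Z ↦ 2·1·0·1 = 0
  -3*Z**2 ↦ -3·1·1·1 = -3
Sum: F(2, 0, 1) = (0) + (-4) + (0) + (0) + (-3) = -7.
Reducing mod 7: -7 ≡ 0 (mod 7).
Since F(a, b, c) ≡ 0 (mod 7), P lies on the curve.


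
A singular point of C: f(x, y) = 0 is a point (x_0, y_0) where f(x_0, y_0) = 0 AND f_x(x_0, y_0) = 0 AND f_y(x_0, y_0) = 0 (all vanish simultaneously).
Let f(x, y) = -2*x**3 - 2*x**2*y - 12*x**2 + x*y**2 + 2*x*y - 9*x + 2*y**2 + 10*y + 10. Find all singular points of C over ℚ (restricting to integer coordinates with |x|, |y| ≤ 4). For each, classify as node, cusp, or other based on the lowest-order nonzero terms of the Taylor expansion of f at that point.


Singular points: {(-1, -3)}; classification: cusp.

Compute partial derivatives:
  f_x = -6*x**2 - 4*x*y - 24*x + y**2 + 2*y - 9.
  f_y = -2*x**2 + 2*x*y + 2*x + 4*y + 10.
Scan x_0 ∈ {−4, ..., 4}. For each x_0, f_y(x_0, y) is a polynomial in y; find its integer roots y ∈ {−4, ..., 4}, then test f_x and f at those candidates.
  x = -4: f_y(-4, y) = -4*y - 30; no integer root y with |y| ≤ 4.
  x = -3: f_y(-3, y) = -2*y - 14; no integer root y with |y| ≤ 4.
  x = -2: f_y(-2, y) = -2; no integer root y with |y| ≤ 4.
  x = -1: f_y(-1, y) = 2*y + 6; vanishes at y ∈ {-3}. (-1, -3): f_x = 0, f = 0 — SINGULAR.
  x = 0: f_y(0, y) = 4*y + 10; no integer root y with |y| ≤ 4.
  x = 1: f_y(1, y) = 6*y + 10; no integer root y with |y| ≤ 4.
  x = 2: f_y(2, y) = 8*y + 6; no integer root y with |y| ≤ 4.
  x = 3: f_y(3, y) = 10*y - 2; no integer root y with |y| ≤ 4.
  x = 4: f_y(4, y) = 12*y - 14; no integer root y with |y| ≤ 4.
Only singular point on the grid: (-1, -3).
Classify: substitute x = -1 + u, y = -3 + v and expand: f = -2*u**3 - 2*u**2*v + u*v**2 + v**2.
No constant or linear terms (consistent with a singular point). Quadratic part: v**2. Cubic part: -2*u**3 - 2*u**2*v + u*v**2.
The quadratic part v**2 is a perfect square, so there is a single (double) tangent line v = 0, i.e. y = -3. Restricting the cubic part to that line (v = 0) leaves -2*u**3 ≠ 0, so f is not divisible by v and the branch is v² ≈ 2*u**3 to lowest order — this is a cusp.
Classification: cusp.


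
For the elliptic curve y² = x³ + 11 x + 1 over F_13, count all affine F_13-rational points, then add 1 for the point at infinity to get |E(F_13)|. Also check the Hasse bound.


Affine points = {(0, 1), (0, 12), (1, 0), (3, 3), (3, 10), (5, 5), (5, 8), (6, 6), (6, 7), (8, 4), (8, 9), (9, 6), (9, 7), (11, 6), (11, 7)}; affine count = 15; |E(F_13)| = 16.

Discriminant check: Δ ∝ 4a³ + 27b² = 4·11³ + 27·1² = 4·1331 + 27·1 ≡ 8 (mod 13). Nonzero ⇒ E is nonsingular.
For each x ∈ F_13, compute rhs = x³ + 11·x + 1 mod 13, then count y ∈ F_13 with y² ≡ rhs.
  x = 0: rhs = 1, matching y values: 1, 12 (2 points).
  x = 1: rhs = 0, matching y values: 0 (1 points).
  x = 2: rhs = 5, matching y values: none (0 points).
  x = 3: rhs = 9, matching y values: 3, 10 (2 points).
  x = 4: rhs = 5, matching y values: none (0 points).
  x = 5: rhs = 12, matching y values: 5, 8 (2 points).
  x = 6: rhs = 10, matching y values: 6, 7 (2 points).
  x = 7: rhs = 5, matching y values: none (0 points).
  x = 8: rhs = 3, matching y values: 4, 9 (2 points).
  x = 9: rhs = 10, matching y values: 6, 7 (2 points).
  x = 10: rhs = 6, matching y values: none (0 points).
  x = 11: rhs = 10, matching y values: 6, 7 (2 points).
  x = 12: rhs = 2, matching y values: none (0 points).
Total affine count: 15.
Full point count |E(F_13)| = 15 + 1 = 16.
Hasse bound: |16 − (13+1)| = |2| = 2 ≤ 2√13 ≈ 7.2111 ✓.


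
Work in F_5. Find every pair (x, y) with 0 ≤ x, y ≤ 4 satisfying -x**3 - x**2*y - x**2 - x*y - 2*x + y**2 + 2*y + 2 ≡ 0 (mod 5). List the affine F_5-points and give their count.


Affine F_5-points: {(0, 1), (0, 2), (3, 0)}; count = 3.

For each of the 25 pairs (x, y) ∈ F_5², evaluate f(x, y) mod 5. Record the zeros.
  x = 0: [0↦2, 1↦0, 2↦0, 3↦2, 4↦1]  zeros at y ∈ {1, 2}
  x = 1: [0↦3, 1↦4, 2↦2, 3↦2, 4↦4]  zeros at y ∈ ∅
  x = 2: [0↦1, 1↦3, 2↦2, 3↦3, 4↦1]  zeros at y ∈ ∅
  x = 3: [0↦0, 1↦1, 2↦4, 3↦4, 4↦1]  zeros at y ∈ {0}
  x = 4: [0↦4, 1↦2, 2↦2, 3↦4, 4↦3]  zeros at y ∈ ∅
Collecting zeros: affine points = {(0, 1), (0, 2), (3, 0)}.
Total count |C(F_5)_aff| = 3.


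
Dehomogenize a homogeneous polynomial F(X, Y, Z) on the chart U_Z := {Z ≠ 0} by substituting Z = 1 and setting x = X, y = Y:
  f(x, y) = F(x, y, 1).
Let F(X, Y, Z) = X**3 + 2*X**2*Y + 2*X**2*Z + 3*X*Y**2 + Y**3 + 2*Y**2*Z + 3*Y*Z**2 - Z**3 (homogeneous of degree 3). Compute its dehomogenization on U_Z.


f(x, y) = x**3 + 2*x**2*y + 2*x**2 + 3*x*y**2 + y**3 + 2*y**2 + 3*y - 1

On U_Z we set Z = 1. Each monomial c·X^i·Y^j·Z^k in F becomes c·x^i·y^j·1^k = c·x^i·y^j.
Substituting Z = 1: F(X, Y, 1) = x**3 + 2*x**2*y + 2*x**2 + 3*x*y**2 + y**3 + 2*y**2 + 3*y - 1.
Note: deg(f) ≤ deg(F) = 3; strict inequality happens when F is divisible by Z (lost terms).


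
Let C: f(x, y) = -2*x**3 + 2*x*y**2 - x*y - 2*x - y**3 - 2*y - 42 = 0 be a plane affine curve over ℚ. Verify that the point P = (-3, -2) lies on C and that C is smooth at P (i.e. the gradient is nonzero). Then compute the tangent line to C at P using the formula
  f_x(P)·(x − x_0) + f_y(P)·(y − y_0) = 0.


Tangent line at P: -46*x + 13*y - 112 = 0.

Step 1: f(-3, -2) = 0, so P lies on C.
Step 2: partial derivatives
  f_x(x, y) = -6*x**2 + 2*y**2 - y - 2, f_y(x, y) = 4*x*y - x - 3*y**2 - 2.
  f_x(P) = -46, f_y(P) = 13 (gradient nonzero, so P is smooth).
Step 3: tangent line at P: -46·(x − -3) + 13·(y − -2) = 0.
Expanding: -46*x + 13*y - 112 = 0.


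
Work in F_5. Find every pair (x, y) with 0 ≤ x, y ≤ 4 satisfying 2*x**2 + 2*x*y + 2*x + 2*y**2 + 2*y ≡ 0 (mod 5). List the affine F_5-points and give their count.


Affine F_5-points: {(0, 0), (0, 4), (1, 1), (1, 2), (2, 1), (4, 0)}; count = 6.

For each of the 25 pairs (x, y) ∈ F_5², evaluate f(x, y) mod 5. Record the zeros.
  x = 0: [0↦0, 1↦4, 2↦2, 3↦4, 4↦0]  zeros at y ∈ {0, 4}
  x = 1: [0↦4, 1↦0, 2↦0, 3↦4, 4↦2]  zeros at y ∈ {1, 2}
  x = 2: [0↦2, 1↦0, 2↦2, 3↦3, 4↦3]  zeros at y ∈ {1}
  x = 3: [0↦4, 1↦4, 2↦3, 3↦1, 4↦3]  zeros at y ∈ ∅
  x = 4: [0↦0, 1↦2, 2↦3, 3↦3, 4↦2]  zeros at y ∈ {0}
Collecting zeros: affine points = {(0, 0), (0, 4), (1, 1), (1, 2), (2, 1), (4, 0)}.
Total count |C(F_5)_aff| = 6.


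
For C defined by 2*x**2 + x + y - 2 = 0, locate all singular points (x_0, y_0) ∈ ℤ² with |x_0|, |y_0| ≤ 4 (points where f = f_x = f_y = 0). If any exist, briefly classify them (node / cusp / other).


No singular points in the scanned grid; C is smooth there.

Compute partial derivatives:
  f_x = 4*x + 1.
  f_y = 1.
f_y = 1 is a nonzero constant, so f_y never vanishes: no point (x, y) can satisfy f = f_x = f_y = 0. In particular no (x, y) ∈ {−4, ..., 4}² is singular; the curve is smooth.


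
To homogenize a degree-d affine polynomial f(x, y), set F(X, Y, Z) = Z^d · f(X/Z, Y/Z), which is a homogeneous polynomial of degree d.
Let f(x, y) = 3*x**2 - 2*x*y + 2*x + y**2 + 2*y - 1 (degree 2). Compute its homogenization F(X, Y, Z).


F(X, Y, Z) = 3*X**2 - 2*X*Y + 2*X*Z + Y**2 + 2*Y*Z - Z**2

deg(f) = 2.
Substitute x = X/Z, y = Y/Z into f, then multiply by Z^2.
  monomial 3·x^2·y^0 ↦ 3·X^2·Y^0·Z^0.
  monomial -2·x^1·y^1 ↦ -2·X^1·Y^1·Z^0.
  monomial 2·x^1·y^0 ↦ 2·X^1·Y^0·Z^1.
  monomial 1·x^0·y^2 ↦ 1·X^0·Y^2·Z^0.
  monomial 2·x^0·y^1 ↦ 2·X^0·Y^1·Z^1.
  monomial -1·x^0·y^0 ↦ -1·X^0·Y^0·Z^2.
Collecting: F(X, Y, Z) = 3*X**2 - 2*X*Y + 2*X*Z + Y**2 + 2*Y*Z - Z**2.


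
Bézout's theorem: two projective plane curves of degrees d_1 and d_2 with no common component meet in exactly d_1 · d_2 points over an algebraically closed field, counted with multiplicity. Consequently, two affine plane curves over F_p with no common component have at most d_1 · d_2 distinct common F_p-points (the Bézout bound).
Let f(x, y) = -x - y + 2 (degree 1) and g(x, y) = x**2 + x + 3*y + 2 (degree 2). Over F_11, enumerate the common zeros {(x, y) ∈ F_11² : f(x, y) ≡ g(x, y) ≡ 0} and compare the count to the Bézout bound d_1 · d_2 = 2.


Common zeros: {(3, 10), (10, 3)}; count = 2; Bézout bound = 2.

deg(f) = 1, deg(g) = 2, so Bézout bound = 2.
Scan x ∈ F_11. For each x, list the y ∈ F_11 with f(x, y) ≡ 0 and those with g(x, y) ≡ 0 (mod 11); the common zeros in that column are the intersection.
  x = 0: f ≡ 0 at y ∈ {2}; g ≡ 0 at y ∈ {3}; common: ∅.
  x = 1: f ≡ 0 at y ∈ {1}; g ≡ 0 at y ∈ {6}; common: ∅.
  x = 2: f ≡ 0 at y ∈ {0}; g ≡ 0 at y ∈ {1}; common: ∅.
  x = 3: f ≡ 0 at y ∈ {10}; g ≡ 0 at y ∈ {10}; common: {10}.
  x = 4: f ≡ 0 at y ∈ {9}; g ≡ 0 at y ∈ {0}; common: ∅.
  x = 5: f ≡ 0 at y ∈ {8}; g ≡ 0 at y ∈ {4}; common: ∅.
  x = 6: f ≡ 0 at y ∈ {7}; g ≡ 0 at y ∈ {0}; common: ∅.
  x = 7: f ≡ 0 at y ∈ {6}; g ≡ 0 at y ∈ {10}; common: ∅.
  x = 8: f ≡ 0 at y ∈ {5}; g ≡ 0 at y ∈ {1}; common: ∅.
  x = 9: f ≡ 0 at y ∈ {4}; g ≡ 0 at y ∈ {6}; common: ∅.
  x = 10: f ≡ 0 at y ∈ {3}; g ≡ 0 at y ∈ {3}; common: {3}.
Collecting: common zeros = {(3, 10), (10, 3)}, so the count is 2.
Comparison with the Bézout bound: 2 ≤ 2 = deg(f)·deg(g), as expected for curves with no common component (the bound is attained).


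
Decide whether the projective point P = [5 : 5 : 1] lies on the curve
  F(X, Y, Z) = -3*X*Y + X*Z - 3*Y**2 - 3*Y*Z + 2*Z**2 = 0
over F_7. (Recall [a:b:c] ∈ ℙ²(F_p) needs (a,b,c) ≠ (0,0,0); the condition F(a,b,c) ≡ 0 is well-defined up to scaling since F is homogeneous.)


F(5,5,1) ≡ 3 (mod 7); P is NOT on the curve.

Evaluate F(5, 5, 1) term-by-term (mod 7).
  -3*X*Y ↦ -3·5·5·1 = -75
  X*Z ↦ 1·5·1·1 = 5
  -3*Y**2 ↦ -3·1·25·1 = -75
  -3*Y*Z ↦ -3·1·5·1 = -15
  2*Z**2 ↦ 2·1·1·1 = 2
Sum: F(5, 5, 1) = (-75) + (5) + (-75) + (-15) + (2) = -158.
Reducing mod 7: -158 ≡ 3 (mod 7).
Since F(a, b, c) ≡ 3 ≠ 0 (mod 7), P does NOT lie on the curve.


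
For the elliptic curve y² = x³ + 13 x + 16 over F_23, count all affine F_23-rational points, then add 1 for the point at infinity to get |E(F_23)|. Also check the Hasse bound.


Affine points = {(0, 4), (0, 19), (2, 2), (2, 21), (3, 6), (3, 17), (7, 6), (7, 17), (11, 8), (11, 15), (13, 6), (13, 17), (22, 5), (22, 18)}; affine count = 14; |E(F_23)| = 15.

Discriminant check: Δ ∝ 4a³ + 27b² = 4·13³ + 27·16² = 4·2197 + 27·256 ≡ 14 (mod 23). Nonzero ⇒ E is nonsingular.
For each x ∈ F_23, compute rhs = x³ + 13·x + 16 mod 23, then count y ∈ F_23 with y² ≡ rhs.
  x = 0: rhs = 16, matching y values: 4, 19 (2 points).
  x = 1: rhs = 7, matching y values: none (0 points).
  x = 2: rhs = 4, matching y values: 2, 21 (2 points).
  x = 3: rhs = 13, matching y values: 6, 17 (2 points).
  x = 4: rhs = 17, matching y values: none (0 points).
  x = 5: rhs = 22, matching y values: none (0 points).
  x = 6: rhs = 11, matching y values: none (0 points).
  x = 7: rhs = 13, matching y values: 6, 17 (2 points).
  x = 8: rhs = 11, matching y values: none (0 points).
  x = 9: rhs = 11, matching y values: none (0 points).
  x = 10: rhs = 19, matching y values: none (0 points).
  x = 11: rhs = 18, matching y values: 8, 15 (2 points).
  x = 12: rhs = 14, matching y values: none (0 points).
  x = 13: rhs = 13, matching y values: 6, 17 (2 points).
  x = 14: rhs = 21, matching y values: none (0 points).
  x = 15: rhs = 21, matching y values: none (0 points).
  x = 16: rhs = 19, matching y values: none (0 points).
  x = 17: rhs = 21, matching y values: none (0 points).
  x = 18: rhs = 10, matching y values: none (0 points).
  x = 19: rhs = 15, matching y values: none (0 points).
  x = 20: rhs = 19, matching y values: none (0 points).
  x = 21: rhs = 5, matching y values: none (0 points).
  x = 22: rhs = 2, matching y values: 5, 18 (2 points).
Total affine count: 14.
Full point count |E(F_23)| = 14 + 1 = 15.
Hasse bound: |15 − (23+1)| = |-9| = 9 ≤ 2√23 ≈ 9.5917 ✓.


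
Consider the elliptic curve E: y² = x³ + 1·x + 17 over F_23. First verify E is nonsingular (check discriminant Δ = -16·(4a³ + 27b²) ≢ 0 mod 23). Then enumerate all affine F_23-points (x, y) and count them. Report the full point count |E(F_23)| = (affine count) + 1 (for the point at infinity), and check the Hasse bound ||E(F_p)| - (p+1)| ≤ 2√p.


Affine points = {(2, 2), (2, 21), (3, 1), (3, 22), (4, 4), (4, 19), (5, 3), (5, 20), (6, 3), (6, 20), (8, 10), (8, 13), (11, 5), (11, 18), (12, 3), (12, 20), (15, 7), (15, 16), (16, 9), (16, 14), (17, 5), (17, 18), (18, 5), (18, 18), (19, 8), (19, 15)}; affine count = 26; |E(F_23)| = 27.

Discriminant check: Δ ∝ 4a³ + 27b² = 4·1³ + 27·17² = 4·1 + 27·289 ≡ 10 (mod 23). Nonzero ⇒ E is nonsingular.
For each x ∈ F_23, compute rhs = x³ + 1·x + 17 mod 23, then count y ∈ F_23 with y² ≡ rhs.
  x = 0: rhs = 17, matching y values: none (0 points).
  x = 1: rhs = 19, matching y values: none (0 points).
  x = 2: rhs = 4, matching y values: 2, 21 (2 points).
  x = 3: rhs = 1, matching y values: 1, 22 (2 points).
  x = 4: rhs = 16, matching y values: 4, 19 (2 points).
  x = 5: rhs = 9, matching y values: 3, 20 (2 points).
  x = 6: rhs = 9, matching y values: 3, 20 (2 points).
  x = 7: rhs = 22, matching y values: none (0 points).
  x = 8: rhs = 8, matching y values: 10, 13 (2 points).
  x = 9: rhs = 19, matching y values: none (0 points).
  x = 10: rhs = 15, matching y values: none (0 points).
  x = 11: rhs = 2, matching y values: 5, 18 (2 points).
  x = 12: rhs = 9, matching y values: 3, 20 (2 points).
  x = 13: rhs = 19, matching y values: none (0 points).
  x = 14: rhs = 15, matching y values: none (0 points).
  x = 15: rhs = 3, matching y values: 7, 16 (2 points).
  x = 16: rhs = 12, matching y values: 9, 14 (2 points).
  x = 17: rhs = 2, matching y values: 5, 18 (2 points).
  x = 18: rhs = 2, matching y values: 5, 18 (2 points).
  x = 19: rhs = 18, matching y values: 8, 15 (2 points).
  x = 20: rhs = 10, matching y values: none (0 points).
  x = 21: rhs = 7, matching y values: none (0 points).
  x = 22: rhs = 15, matching y values: none (0 points).
Total affine count: 26.
Full point count |E(F_23)| = 26 + 1 = 27.
Hasse bound: |27 − (23+1)| = |3| = 3 ≤ 2√23 ≈ 9.5917 ✓.


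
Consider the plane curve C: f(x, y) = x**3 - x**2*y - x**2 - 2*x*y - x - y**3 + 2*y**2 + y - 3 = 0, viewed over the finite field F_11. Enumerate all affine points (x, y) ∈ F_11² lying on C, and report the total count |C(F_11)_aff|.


Affine F_11-points: {(0, 9), (1, 4), (2, 6), (3, 8), (5, 9), (6, 2), (8, 5), (9, 1), (9, 2), (9, 10), (10, 2)}; count = 11.

For each of the 121 pairs (x, y) ∈ F_11², evaluate f(x, y) mod 11. Record the zeros.
  x = 0: [0↦8, 1↦10, 2↦10, 3↦2, 4↦2, 5↦4, 6↦2, 7↦1, 8↦6, 9↦0, 10↦10]  zeros at y ∈ {9}
  x = 1: [0↦7, 1↦6, 2↦3, 3↦3, 4↦0, 5↦10, 6↦5, 7↦1, 8↦3, 9↦5, 10↦1]  zeros at y ∈ {4}
  x = 2: [0↦10, 1↦4, 2↦7, 3↦2, 4↦5, 5↦10, 6↦0, 7↦2, 8↦10, 9↦7, 10↦9]  zeros at y ∈ {6}
  x = 3: [0↦1, 1↦10, 2↦6, 3↦5, 4↦1, 5↦10, 6↦4, 7↦10, 8↦0, 9↦1, 10↦7]  zeros at y ∈ {8}
  x = 4: [0↦8, 1↦8, 2↦6, 3↦7, 4↦5, 5↦5, 6↦1, 7↦9, 8↦1, 9↦4, 10↦1]  zeros at y ∈ ∅
  x = 5: [0↦4, 1↦4, 2↦2, 3↦3, 4↦1, 5↦1, 6↦8, 7↦5, 8↦8, 9↦0, 10↦8]  zeros at y ∈ {9}
  x = 6: [0↦6, 1↦4, 2↦0, 3↦10, 4↦6, 5↦4, 6↦9, 7↦4, 8↦5, 9↦6, 10↦1]  zeros at y ∈ {2}
  x = 7: [0↦9, 1↦3, 2↦6, 3↦1, 4↦4, 5↦9, 6↦10, 7↦1, 8↦9, 9↦6, 10↦8]  zeros at y ∈ ∅
  x = 8: [0↦8, 1↦7, 2↦4, 3↦4, 4↦1, 5↦0, 6↦6, 7↦2, 8↦4, 9↦6, 10↦2]  zeros at y ∈ {5}
  x = 9: [0↦9, 1↦0, 2↦0, 3↦3, 4↦3, 5↦5, 6↦3, 7↦2, 8↦7, 9↦1, 10↦0]  zeros at y ∈ {1, 2, 10}
  x = 10: [0↦7, 1↦10, 2↦0, 3↦4, 4↦5, 5↦8, 6↦7, 7↦7, 8↦2, 9↦8, 10↦8]  zeros at y ∈ {2}
Collecting zeros: affine points = {(0, 9), (1, 4), (2, 6), (3, 8), (5, 9), (6, 2), (8, 5), (9, 1), (9, 2), (9, 10), (10, 2)}.
Total count |C(F_11)_aff| = 11.
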